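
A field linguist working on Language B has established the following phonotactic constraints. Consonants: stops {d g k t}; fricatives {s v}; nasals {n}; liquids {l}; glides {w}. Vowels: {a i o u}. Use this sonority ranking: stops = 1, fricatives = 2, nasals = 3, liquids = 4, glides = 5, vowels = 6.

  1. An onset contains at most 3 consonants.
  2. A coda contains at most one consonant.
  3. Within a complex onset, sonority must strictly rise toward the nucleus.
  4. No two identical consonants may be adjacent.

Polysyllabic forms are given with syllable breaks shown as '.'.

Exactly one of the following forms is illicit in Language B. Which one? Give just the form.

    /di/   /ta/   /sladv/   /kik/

/di/ — σ1 onset /d/, coda /∅/ ok → licit
/ta/ — σ1 onset /t/, coda /∅/ ok → licit
/sladv/ — violates constraint 2: syllable 1 coda /dv/ has 2 consonants (> 1) → illicit
/kik/ — σ1 onset /k/, coda /k/ ok → licit

/sladv/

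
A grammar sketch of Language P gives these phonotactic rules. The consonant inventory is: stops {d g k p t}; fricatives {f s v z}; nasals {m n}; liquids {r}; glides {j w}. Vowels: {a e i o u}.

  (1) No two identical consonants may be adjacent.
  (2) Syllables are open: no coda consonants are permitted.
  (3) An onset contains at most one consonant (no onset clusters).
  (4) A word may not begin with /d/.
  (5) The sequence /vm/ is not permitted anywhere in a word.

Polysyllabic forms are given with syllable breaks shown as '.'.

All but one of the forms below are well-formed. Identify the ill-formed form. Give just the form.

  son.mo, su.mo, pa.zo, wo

son.mo — violates constraint 2: syllable 1 coda /n/ has 1 consonant (> 0) → ill-formed
su.mo — σ1 onset /s/, coda /∅/ ok; σ2 onset /m/, coda /∅/ ok → well-formed
pa.zo — σ1 onset /p/, coda /∅/ ok; σ2 onset /z/, coda /∅/ ok → well-formed
wo — σ1 onset /w/, coda /∅/ ok → well-formed

son.mo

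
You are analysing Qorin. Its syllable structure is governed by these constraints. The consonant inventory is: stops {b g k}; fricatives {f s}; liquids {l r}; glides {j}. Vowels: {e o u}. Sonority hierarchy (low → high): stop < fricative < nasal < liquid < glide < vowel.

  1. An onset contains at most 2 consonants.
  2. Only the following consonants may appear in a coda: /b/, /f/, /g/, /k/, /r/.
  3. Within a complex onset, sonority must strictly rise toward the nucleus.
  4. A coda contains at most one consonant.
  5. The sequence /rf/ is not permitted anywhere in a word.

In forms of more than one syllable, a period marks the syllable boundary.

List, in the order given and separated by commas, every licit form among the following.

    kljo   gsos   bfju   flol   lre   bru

kljo — violates constraint 1: syllable 1 onset /klj/ has 3 consonants (> 2) → illicit
gsos — violates constraint 2: syllable 1 coda contains /s/, which is not a licensed coda consonant → illicit
bfju — violates constraint 1: syllable 1 onset /bfj/ has 3 consonants (> 2) → illicit
flol — violates constraint 2: syllable 1 coda contains /l/, which is not a licensed coda consonant → illicit
lre — violates constraint 3: syllable 1 onset /lr/: /l/ (liquid, 4) → /r/ (liquid, 4) does not rise → illicit
bru — σ1 onset /br/ (1→4 rises), coda /∅/ ok → licit

bru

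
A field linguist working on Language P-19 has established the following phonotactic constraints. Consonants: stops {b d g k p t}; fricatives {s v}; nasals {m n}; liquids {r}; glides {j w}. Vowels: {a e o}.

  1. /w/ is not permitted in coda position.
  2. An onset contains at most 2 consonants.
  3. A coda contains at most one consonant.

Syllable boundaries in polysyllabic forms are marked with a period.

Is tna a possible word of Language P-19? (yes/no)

tna — σ1 onset /tn/ (2C), coda /∅/ ok → permitted

yes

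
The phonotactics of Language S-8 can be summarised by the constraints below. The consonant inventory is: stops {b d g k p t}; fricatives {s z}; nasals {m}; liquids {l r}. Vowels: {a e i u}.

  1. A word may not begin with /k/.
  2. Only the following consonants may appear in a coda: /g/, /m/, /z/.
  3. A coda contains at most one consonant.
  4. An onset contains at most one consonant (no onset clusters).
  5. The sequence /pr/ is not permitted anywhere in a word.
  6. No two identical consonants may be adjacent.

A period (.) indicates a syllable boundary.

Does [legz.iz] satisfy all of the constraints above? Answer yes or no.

[legz.iz] — violates constraint 3: syllable 1 coda /gz/ has 2 consonants (> 1) → ill-formed

no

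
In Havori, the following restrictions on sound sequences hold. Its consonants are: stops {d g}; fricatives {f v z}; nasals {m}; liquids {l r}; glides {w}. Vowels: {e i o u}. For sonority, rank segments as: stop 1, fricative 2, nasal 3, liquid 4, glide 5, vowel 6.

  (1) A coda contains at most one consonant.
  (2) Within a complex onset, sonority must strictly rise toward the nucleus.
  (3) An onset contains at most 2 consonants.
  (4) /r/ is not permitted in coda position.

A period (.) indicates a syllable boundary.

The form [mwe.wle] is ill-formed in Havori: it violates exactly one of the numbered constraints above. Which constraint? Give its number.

2

[mwe.wle]: syllable 2 onset /wl/: /w/ (glide, 5) → /l/ (liquid, 4) does not rise.
This is a violation of constraint 2: "Within a complex onset, sonority must strictly rise toward the nucleus."
The remaining constraints (1, 3, 4) are satisfied.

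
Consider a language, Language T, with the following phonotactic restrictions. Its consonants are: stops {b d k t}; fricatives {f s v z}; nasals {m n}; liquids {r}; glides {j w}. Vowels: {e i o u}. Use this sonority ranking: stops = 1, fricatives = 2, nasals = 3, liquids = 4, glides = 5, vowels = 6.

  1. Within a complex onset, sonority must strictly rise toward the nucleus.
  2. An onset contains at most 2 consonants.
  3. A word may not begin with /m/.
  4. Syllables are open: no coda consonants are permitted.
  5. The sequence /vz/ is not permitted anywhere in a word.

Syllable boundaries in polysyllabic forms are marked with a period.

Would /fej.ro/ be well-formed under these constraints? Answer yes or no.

/fej.ro/ — violates constraint 4: syllable 1 coda /j/ has 1 consonant (> 0) → ill-formed

no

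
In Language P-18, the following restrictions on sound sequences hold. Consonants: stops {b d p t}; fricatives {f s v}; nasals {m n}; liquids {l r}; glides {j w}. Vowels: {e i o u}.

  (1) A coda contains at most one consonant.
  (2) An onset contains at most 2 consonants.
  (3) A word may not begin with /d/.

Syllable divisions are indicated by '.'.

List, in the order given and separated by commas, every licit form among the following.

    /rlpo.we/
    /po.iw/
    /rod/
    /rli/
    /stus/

/po.iw/, /rod/, /rli/, /stus/

/rlpo.we/ — violates constraint 2: syllable 1 onset /rlp/ has 3 consonants (> 2) → illicit
/po.iw/ — σ1 onset /p/, coda /∅/ ok; σ2 onset /∅/, coda /w/ ok → licit
/rod/ — σ1 onset /r/, coda /d/ ok → licit
/rli/ — σ1 onset /rl/ (2C), coda /∅/ ok → licit
/stus/ — σ1 onset /st/ (2C), coda /s/ ok → licit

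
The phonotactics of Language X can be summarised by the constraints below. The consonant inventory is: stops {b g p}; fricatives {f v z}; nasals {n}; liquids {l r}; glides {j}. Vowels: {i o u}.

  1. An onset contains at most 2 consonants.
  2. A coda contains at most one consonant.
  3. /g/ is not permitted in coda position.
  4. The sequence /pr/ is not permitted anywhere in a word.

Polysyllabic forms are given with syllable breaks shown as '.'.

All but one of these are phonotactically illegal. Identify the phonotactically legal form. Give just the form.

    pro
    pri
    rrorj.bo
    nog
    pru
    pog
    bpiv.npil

bpiv.npil

pro — violates constraint 4: contains banned sequence /pr/ → phonotactically illegal
pri — violates constraint 4: contains banned sequence /pr/ → phonotactically illegal
rrorj.bo — violates constraint 2: syllable 1 coda /rj/ has 2 consonants (> 1) → phonotactically illegal
nog — violates constraint 3: syllable 1 coda contains /g/ → phonotactically illegal
pru — violates constraint 4: contains banned sequence /pr/ → phonotactically illegal
pog — violates constraint 3: syllable 1 coda contains /g/ → phonotactically illegal
bpiv.npil — σ1 onset /bp/ (2C), coda /v/ ok; σ2 onset /np/ (2C), coda /l/ ok → phonotactically legal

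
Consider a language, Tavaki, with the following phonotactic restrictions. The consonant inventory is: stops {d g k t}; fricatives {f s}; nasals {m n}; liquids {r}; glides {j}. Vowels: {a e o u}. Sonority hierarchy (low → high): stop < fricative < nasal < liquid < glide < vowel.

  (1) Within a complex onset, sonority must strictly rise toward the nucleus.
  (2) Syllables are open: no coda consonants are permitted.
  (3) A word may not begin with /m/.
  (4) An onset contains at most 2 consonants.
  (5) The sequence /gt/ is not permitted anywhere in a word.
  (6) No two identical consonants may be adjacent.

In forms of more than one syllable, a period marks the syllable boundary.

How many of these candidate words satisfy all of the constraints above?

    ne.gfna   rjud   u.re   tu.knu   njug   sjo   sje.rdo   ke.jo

4

ne.gfna — violates constraint 4: syllable 2 onset /gfn/ has 3 consonants (> 2) → illicit
rjud — violates constraint 2: syllable 1 coda /d/ has 1 consonant (> 0) → illicit
u.re — σ1 onset /∅/, coda /∅/ ok; σ2 onset /r/, coda /∅/ ok → licit
tu.knu — σ1 onset /t/, coda /∅/ ok; σ2 onset /kn/ (1→3 rises), coda /∅/ ok → licit
njug — violates constraint 2: syllable 1 coda /g/ has 1 consonant (> 0) → illicit
sjo — σ1 onset /sj/ (2→5 rises), coda /∅/ ok → licit
sje.rdo — violates constraint 1: syllable 2 onset /rd/: /r/ (liquid, 4) → /d/ (stop, 1) does not rise → illicit
ke.jo — σ1 onset /k/, coda /∅/ ok; σ2 onset /j/, coda /∅/ ok → licit
Licit: u.re, tu.knu, sjo, ke.jo → 4.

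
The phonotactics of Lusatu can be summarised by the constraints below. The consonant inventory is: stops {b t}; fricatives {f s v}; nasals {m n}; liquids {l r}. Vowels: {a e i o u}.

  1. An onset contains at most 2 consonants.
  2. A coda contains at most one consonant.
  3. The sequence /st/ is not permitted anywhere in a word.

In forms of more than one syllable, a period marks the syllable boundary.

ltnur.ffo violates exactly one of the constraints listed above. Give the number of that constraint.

1

ltnur.ffo: syllable 1 onset /ltn/ has 3 consonants (> 2).
This is a violation of constraint 1: "An onset contains at most 2 consonants."
The remaining constraints (2, 3) are satisfied.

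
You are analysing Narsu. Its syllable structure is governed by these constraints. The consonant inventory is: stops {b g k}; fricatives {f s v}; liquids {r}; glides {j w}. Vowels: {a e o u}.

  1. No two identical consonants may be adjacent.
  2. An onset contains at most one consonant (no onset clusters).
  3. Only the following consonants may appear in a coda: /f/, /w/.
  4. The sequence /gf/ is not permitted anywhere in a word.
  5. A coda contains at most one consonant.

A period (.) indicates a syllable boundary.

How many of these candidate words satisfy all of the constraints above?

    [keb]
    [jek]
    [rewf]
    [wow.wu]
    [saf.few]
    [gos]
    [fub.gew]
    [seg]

0

[keb] — violates constraint 3: syllable 1 coda contains /b/, which is not a licensed coda consonant → phonotactically illegal
[jek] — violates constraint 3: syllable 1 coda contains /k/, which is not a licensed coda consonant → phonotactically illegal
[rewf] — violates constraint 5: syllable 1 coda /wf/ has 2 consonants (> 1) → phonotactically illegal
[wow.wu] — violates constraint 1: adjacent identical consonants /ww/ → phonotactically illegal
[saf.few] — violates constraint 1: adjacent identical consonants /ff/ → phonotactically illegal
[gos] — violates constraint 3: syllable 1 coda contains /s/, which is not a licensed coda consonant → phonotactically illegal
[fub.gew] — violates constraint 3: syllable 1 coda contains /b/, which is not a licensed coda consonant → phonotactically illegal
[seg] — violates constraint 3: syllable 1 coda contains /g/, which is not a licensed coda consonant → phonotactically illegal
No form is phonotactically legal → 0.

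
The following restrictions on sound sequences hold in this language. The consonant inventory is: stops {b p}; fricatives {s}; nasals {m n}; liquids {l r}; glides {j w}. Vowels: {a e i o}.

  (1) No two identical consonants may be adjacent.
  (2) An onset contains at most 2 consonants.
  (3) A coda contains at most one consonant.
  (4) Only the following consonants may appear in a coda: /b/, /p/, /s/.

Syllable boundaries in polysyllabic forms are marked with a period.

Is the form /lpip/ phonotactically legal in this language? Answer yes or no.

yes

/lpip/ — σ1 onset /lp/ (2C), coda /p/ ok → phonotactically legal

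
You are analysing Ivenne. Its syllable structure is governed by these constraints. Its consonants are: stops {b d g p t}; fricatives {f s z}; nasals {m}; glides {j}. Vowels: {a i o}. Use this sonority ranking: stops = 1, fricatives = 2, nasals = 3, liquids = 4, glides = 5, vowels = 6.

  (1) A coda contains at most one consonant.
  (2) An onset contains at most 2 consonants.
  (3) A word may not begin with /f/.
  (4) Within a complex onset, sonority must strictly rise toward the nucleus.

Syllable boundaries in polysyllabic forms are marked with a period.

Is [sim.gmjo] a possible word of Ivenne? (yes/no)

no

[sim.gmjo] — violates constraint 2: syllable 2 onset /gmj/ has 3 consonants (> 2) → phonotactically illegal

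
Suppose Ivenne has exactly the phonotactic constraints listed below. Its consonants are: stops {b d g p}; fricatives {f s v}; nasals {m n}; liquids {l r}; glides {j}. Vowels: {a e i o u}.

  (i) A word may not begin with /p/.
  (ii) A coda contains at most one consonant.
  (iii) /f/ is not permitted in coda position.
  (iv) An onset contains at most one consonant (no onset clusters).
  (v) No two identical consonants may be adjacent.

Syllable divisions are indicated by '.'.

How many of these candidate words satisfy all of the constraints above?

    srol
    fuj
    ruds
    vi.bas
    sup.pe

srol — violates constraint (iv): syllable 1 onset /sr/ has 2 consonants (> 1) → phonotactically illegal
fuj — σ1 onset /f/, coda /j/ ok → phonotactically legal
ruds — violates constraint (ii): syllable 1 coda /ds/ has 2 consonants (> 1) → phonotactically illegal
vi.bas — σ1 onset /v/, coda /∅/ ok; σ2 onset /b/, coda /s/ ok → phonotactically legal
sup.pe — violates constraint (v): adjacent identical consonants /pp/ → phonotactically illegal
Phonotactically legal: fuj, vi.bas → 2.

2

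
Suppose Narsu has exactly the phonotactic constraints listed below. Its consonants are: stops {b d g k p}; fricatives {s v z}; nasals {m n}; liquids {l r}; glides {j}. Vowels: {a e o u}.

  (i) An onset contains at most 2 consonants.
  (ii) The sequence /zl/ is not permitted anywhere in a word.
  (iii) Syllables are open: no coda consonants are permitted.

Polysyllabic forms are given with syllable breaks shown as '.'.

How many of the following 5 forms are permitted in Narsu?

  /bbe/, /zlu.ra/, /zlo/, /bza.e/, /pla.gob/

2

/bbe/ — σ1 onset /bb/ (2C), coda /∅/ ok → permitted
/zlu.ra/ — violates constraint (ii): contains banned sequence /zl/ → not permitted
/zlo/ — violates constraint (ii): contains banned sequence /zl/ → not permitted
/bza.e/ — σ1 onset /bz/ (2C), coda /∅/ ok; σ2 onset /∅/, coda /∅/ ok → permitted
/pla.gob/ — violates constraint (iii): syllable 2 coda /b/ has 1 consonant (> 0) → not permitted
Permitted: /bbe/, /bza.e/ → 2.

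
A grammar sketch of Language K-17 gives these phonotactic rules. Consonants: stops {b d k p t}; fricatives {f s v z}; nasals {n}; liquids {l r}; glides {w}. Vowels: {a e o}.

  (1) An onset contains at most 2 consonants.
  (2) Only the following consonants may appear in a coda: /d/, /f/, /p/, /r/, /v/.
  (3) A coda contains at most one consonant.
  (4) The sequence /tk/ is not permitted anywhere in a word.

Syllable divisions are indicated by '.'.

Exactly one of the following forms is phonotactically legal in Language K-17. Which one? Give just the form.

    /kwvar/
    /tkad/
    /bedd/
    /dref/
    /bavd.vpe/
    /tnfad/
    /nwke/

/kwvar/ — violates constraint 1: syllable 1 onset /kwv/ has 3 consonants (> 2) → phonotactically illegal
/tkad/ — violates constraint 4: contains banned sequence /tk/ → phonotactically illegal
/bedd/ — violates constraint 3: syllable 1 coda /dd/ has 2 consonants (> 1) → phonotactically illegal
/dref/ — σ1 onset /dr/ (2C), coda /f/ ok → phonotactically legal
/bavd.vpe/ — violates constraint 3: syllable 1 coda /vd/ has 2 consonants (> 1) → phonotactically illegal
/tnfad/ — violates constraint 1: syllable 1 onset /tnf/ has 3 consonants (> 2) → phonotactically illegal
/nwke/ — violates constraint 1: syllable 1 onset /nwk/ has 3 consonants (> 2) → phonotactically illegal

/dref/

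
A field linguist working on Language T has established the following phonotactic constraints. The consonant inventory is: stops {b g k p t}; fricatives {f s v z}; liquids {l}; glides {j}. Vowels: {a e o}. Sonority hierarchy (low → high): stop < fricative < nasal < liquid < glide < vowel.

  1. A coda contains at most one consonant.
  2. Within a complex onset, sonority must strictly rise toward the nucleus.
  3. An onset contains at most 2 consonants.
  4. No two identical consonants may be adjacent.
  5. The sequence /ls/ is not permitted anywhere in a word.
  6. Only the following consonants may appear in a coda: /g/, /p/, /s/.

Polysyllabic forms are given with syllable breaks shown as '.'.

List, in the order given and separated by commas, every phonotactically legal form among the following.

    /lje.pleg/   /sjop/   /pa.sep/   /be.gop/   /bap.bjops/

/lje.pleg/, /sjop/, /pa.sep/, /be.gop/

/lje.pleg/ — σ1 onset /lj/ (4→5 rises), coda /∅/ ok; σ2 onset /pl/ (1→4 rises), coda /g/ ok → phonotactically legal
/sjop/ — σ1 onset /sj/ (2→5 rises), coda /p/ ok → phonotactically legal
/pa.sep/ — σ1 onset /p/, coda /∅/ ok; σ2 onset /s/, coda /p/ ok → phonotactically legal
/be.gop/ — σ1 onset /b/, coda /∅/ ok; σ2 onset /g/, coda /p/ ok → phonotactically legal
/bap.bjops/ — violates constraint 1: syllable 2 coda /ps/ has 2 consonants (> 1) → phonotactically illegal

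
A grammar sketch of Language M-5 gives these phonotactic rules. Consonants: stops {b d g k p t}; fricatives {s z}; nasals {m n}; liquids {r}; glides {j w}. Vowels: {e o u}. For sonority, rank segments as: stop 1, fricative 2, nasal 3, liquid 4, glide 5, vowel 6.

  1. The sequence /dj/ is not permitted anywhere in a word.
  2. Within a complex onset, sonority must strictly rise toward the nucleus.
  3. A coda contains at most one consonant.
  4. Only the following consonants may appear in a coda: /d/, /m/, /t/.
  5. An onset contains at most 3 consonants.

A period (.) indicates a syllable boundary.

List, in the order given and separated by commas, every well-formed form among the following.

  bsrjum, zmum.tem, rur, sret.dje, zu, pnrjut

zmum.tem, zu

bsrjum — violates constraint 5: syllable 1 onset /bsrj/ has 4 consonants (> 3) → ill-formed
zmum.tem — σ1 onset /zm/ (2→3 rises), coda /m/ ok; σ2 onset /t/, coda /m/ ok → well-formed
rur — violates constraint 4: syllable 1 coda contains /r/, which is not a licensed coda consonant → ill-formed
sret.dje — violates constraint 1: contains banned sequence /dj/ → ill-formed
zu — σ1 onset /z/, coda /∅/ ok → well-formed
pnrjut — violates constraint 5: syllable 1 onset /pnrj/ has 4 consonants (> 3) → ill-formed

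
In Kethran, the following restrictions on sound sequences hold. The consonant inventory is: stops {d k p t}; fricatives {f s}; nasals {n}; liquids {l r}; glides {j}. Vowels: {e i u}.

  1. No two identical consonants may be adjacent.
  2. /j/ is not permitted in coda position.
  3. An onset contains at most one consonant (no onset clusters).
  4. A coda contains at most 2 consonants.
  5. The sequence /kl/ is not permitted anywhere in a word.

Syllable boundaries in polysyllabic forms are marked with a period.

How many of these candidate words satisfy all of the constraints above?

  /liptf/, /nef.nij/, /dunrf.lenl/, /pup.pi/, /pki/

0

/liptf/ — violates constraint 4: syllable 1 coda /ptf/ has 3 consonants (> 2) → ill-formed
/nef.nij/ — violates constraint 2: syllable 2 coda contains /j/ → ill-formed
/dunrf.lenl/ — violates constraint 4: syllable 1 coda /nrf/ has 3 consonants (> 2) → ill-formed
/pup.pi/ — violates constraint 1: adjacent identical consonants /pp/ → ill-formed
/pki/ — violates constraint 3: syllable 1 onset /pk/ has 2 consonants (> 1) → ill-formed
No form is well-formed → 0.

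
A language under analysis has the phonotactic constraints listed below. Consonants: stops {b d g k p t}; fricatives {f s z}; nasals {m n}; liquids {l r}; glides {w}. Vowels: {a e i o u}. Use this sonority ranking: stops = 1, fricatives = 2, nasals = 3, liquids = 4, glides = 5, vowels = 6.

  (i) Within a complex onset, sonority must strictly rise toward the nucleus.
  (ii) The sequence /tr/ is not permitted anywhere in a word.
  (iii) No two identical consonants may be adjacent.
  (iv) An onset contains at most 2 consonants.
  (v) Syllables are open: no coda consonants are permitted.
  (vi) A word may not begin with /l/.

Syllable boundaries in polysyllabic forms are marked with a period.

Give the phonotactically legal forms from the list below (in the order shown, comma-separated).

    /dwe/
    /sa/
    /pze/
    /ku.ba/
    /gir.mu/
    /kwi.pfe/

/dwe/, /sa/, /pze/, /ku.ba/, /kwi.pfe/

/dwe/ — σ1 onset /dw/ (1→5 rises), coda /∅/ ok → phonotactically legal
/sa/ — σ1 onset /s/, coda /∅/ ok → phonotactically legal
/pze/ — σ1 onset /pz/ (1→2 rises), coda /∅/ ok → phonotactically legal
/ku.ba/ — σ1 onset /k/, coda /∅/ ok; σ2 onset /b/, coda /∅/ ok → phonotactically legal
/gir.mu/ — violates constraint (v): syllable 1 coda /r/ has 1 consonant (> 0) → phonotactically illegal
/kwi.pfe/ — σ1 onset /kw/ (1→5 rises), coda /∅/ ok; σ2 onset /pf/ (1→2 rises), coda /∅/ ok → phonotactically legal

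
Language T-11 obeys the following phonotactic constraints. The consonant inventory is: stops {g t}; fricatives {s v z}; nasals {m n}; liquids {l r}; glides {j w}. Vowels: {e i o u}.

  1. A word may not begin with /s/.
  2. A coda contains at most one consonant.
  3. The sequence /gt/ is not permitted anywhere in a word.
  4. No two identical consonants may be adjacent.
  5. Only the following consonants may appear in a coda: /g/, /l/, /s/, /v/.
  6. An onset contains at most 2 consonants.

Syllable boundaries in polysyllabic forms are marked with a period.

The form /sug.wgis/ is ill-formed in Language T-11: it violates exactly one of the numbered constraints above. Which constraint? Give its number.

1

/sug.wgis/: word begins with /s/.
This is a violation of constraint 1: "A word may not begin with /s/."
The remaining constraints (2, 3, 4, 5, 6) are satisfied.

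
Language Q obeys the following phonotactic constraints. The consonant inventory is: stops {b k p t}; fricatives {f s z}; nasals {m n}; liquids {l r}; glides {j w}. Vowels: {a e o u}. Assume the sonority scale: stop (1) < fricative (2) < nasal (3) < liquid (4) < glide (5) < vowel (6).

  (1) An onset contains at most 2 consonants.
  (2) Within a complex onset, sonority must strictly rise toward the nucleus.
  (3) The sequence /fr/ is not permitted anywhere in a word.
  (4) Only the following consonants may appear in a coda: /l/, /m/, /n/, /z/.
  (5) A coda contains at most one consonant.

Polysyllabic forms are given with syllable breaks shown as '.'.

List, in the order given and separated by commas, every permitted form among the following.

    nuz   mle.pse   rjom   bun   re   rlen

nuz, mle.pse, rjom, bun, re

nuz — σ1 onset /n/, coda /z/ ok → permitted
mle.pse — σ1 onset /ml/ (3→4 rises), coda /∅/ ok; σ2 onset /ps/ (1→2 rises), coda /∅/ ok → permitted
rjom — σ1 onset /rj/ (4→5 rises), coda /m/ ok → permitted
bun — σ1 onset /b/, coda /n/ ok → permitted
re — σ1 onset /r/, coda /∅/ ok → permitted
rlen — violates constraint 2: syllable 1 onset /rl/: /r/ (liquid, 4) → /l/ (liquid, 4) does not rise → not permitted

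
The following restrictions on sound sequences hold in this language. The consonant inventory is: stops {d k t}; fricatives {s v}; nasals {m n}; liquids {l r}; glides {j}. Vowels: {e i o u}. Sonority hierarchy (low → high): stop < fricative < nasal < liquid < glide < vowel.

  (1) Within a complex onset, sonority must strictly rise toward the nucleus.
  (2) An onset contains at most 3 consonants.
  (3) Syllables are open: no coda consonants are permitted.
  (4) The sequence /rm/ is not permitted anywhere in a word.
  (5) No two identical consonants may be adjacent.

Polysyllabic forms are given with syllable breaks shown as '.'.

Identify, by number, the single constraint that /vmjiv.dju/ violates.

/vmjiv.dju/: syllable 1 coda /v/ has 1 consonant (> 0).
This is a violation of constraint 3: "Syllables are open: no coda consonants are permitted."
The remaining constraints (1, 2, 4, 5) are satisfied.

3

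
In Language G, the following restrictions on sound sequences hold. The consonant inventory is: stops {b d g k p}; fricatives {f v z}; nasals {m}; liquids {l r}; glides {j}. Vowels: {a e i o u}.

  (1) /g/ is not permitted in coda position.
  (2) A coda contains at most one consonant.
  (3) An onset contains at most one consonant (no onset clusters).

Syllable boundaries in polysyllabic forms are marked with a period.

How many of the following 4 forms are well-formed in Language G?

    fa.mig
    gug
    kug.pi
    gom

1

fa.mig — violates constraint 1: syllable 2 coda contains /g/ → ill-formed
gug — violates constraint 1: syllable 1 coda contains /g/ → ill-formed
kug.pi — violates constraint 1: syllable 1 coda contains /g/ → ill-formed
gom — σ1 onset /g/, coda /m/ ok → well-formed
Well-formed: gom → 1.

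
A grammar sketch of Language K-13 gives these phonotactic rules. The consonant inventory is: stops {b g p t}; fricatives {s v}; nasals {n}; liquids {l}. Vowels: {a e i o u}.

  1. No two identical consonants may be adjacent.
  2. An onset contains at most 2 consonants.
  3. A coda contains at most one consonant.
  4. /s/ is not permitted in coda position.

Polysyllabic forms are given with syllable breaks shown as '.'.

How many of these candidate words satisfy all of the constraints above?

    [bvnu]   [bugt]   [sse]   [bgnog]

[bvnu] — violates constraint 2: syllable 1 onset /bvn/ has 3 consonants (> 2) → ill-formed
[bugt] — violates constraint 3: syllable 1 coda /gt/ has 2 consonants (> 1) → ill-formed
[sse] — violates constraint 1: adjacent identical consonants /ss/ → ill-formed
[bgnog] — violates constraint 2: syllable 1 onset /bgn/ has 3 consonants (> 2) → ill-formed
No form is well-formed → 0.

0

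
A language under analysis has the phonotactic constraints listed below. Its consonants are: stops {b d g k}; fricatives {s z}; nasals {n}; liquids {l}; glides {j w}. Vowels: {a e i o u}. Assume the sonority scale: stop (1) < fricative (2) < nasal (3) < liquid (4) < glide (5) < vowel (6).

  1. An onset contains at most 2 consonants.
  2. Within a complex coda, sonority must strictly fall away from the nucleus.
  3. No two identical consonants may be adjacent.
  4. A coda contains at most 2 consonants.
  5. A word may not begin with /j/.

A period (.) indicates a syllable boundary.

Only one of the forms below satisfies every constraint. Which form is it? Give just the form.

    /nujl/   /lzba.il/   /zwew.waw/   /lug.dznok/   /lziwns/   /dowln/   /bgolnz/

/nujl/ — σ1 onset /n/, coda /jl/ (5→4 falls) ok → licit
/lzba.il/ — violates constraint 1: syllable 1 onset /lzb/ has 3 consonants (> 2) → illicit
/zwew.waw/ — violates constraint 3: adjacent identical consonants /ww/ → illicit
/lug.dznok/ — violates constraint 1: syllable 2 onset /dzn/ has 3 consonants (> 2) → illicit
/lziwns/ — violates constraint 4: syllable 1 coda /wns/ has 3 consonants (> 2) → illicit
/dowln/ — violates constraint 4: syllable 1 coda /wln/ has 3 consonants (> 2) → illicit
/bgolnz/ — violates constraint 4: syllable 1 coda /lnz/ has 3 consonants (> 2) → illicit

/nujl/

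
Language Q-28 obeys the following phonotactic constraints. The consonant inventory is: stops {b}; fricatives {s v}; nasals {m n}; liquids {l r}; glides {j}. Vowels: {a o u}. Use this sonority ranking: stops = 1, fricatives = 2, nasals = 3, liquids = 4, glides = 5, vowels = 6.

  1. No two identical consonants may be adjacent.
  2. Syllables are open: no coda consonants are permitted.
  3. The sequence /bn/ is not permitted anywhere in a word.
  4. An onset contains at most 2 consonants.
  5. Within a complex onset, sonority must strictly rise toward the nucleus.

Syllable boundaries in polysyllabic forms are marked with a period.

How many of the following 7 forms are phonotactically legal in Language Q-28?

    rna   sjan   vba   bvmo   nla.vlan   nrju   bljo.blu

rna — violates constraint 5: syllable 1 onset /rn/: /r/ (liquid, 4) → /n/ (nasal, 3) does not rise → phonotactically illegal
sjan — violates constraint 2: syllable 1 coda /n/ has 1 consonant (> 0) → phonotactically illegal
vba — violates constraint 5: syllable 1 onset /vb/: /v/ (fricative, 2) → /b/ (stop, 1) does not rise → phonotactically illegal
bvmo — violates constraint 4: syllable 1 onset /bvm/ has 3 consonants (> 2) → phonotactically illegal
nla.vlan — violates constraint 2: syllable 2 coda /n/ has 1 consonant (> 0) → phonotactically illegal
nrju — violates constraint 4: syllable 1 onset /nrj/ has 3 consonants (> 2) → phonotactically illegal
bljo.blu — violates constraint 4: syllable 1 onset /blj/ has 3 consonants (> 2) → phonotactically illegal
No form is phonotactically legal → 0.

0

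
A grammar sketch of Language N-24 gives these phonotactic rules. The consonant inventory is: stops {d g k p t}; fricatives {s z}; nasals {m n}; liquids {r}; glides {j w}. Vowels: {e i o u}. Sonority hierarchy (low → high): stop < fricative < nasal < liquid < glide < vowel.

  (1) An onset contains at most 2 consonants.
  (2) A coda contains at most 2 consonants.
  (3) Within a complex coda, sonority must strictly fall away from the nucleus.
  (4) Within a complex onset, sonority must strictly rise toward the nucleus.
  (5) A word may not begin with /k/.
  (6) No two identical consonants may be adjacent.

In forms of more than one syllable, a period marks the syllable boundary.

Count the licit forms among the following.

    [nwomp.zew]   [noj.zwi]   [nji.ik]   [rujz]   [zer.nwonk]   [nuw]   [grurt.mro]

[nwomp.zew] — σ1 onset /nw/ (3→5 rises), coda /mp/ (3→1 falls) ok; σ2 onset /z/, coda /w/ ok → licit
[noj.zwi] — σ1 onset /n/, coda /j/ ok; σ2 onset /zw/ (2→5 rises), coda /∅/ ok → licit
[nji.ik] — σ1 onset /nj/ (3→5 rises), coda /∅/ ok; σ2 onset /∅/, coda /k/ ok → licit
[rujz] — σ1 onset /r/, coda /jz/ (5→2 falls) ok → licit
[zer.nwonk] — σ1 onset /z/, coda /r/ ok; σ2 onset /nw/ (3→5 rises), coda /nk/ (3→1 falls) ok → licit
[nuw] — σ1 onset /n/, coda /w/ ok → licit
[grurt.mro] — σ1 onset /gr/ (1→4 rises), coda /rt/ (4→1 falls) ok; σ2 onset /mr/ (3→4 rises), coda /∅/ ok → licit
Licit: [nwomp.zew], [noj.zwi], [nji.ik], [rujz], [zer.nwonk], [nuw], [grurt.mro] → 7.

7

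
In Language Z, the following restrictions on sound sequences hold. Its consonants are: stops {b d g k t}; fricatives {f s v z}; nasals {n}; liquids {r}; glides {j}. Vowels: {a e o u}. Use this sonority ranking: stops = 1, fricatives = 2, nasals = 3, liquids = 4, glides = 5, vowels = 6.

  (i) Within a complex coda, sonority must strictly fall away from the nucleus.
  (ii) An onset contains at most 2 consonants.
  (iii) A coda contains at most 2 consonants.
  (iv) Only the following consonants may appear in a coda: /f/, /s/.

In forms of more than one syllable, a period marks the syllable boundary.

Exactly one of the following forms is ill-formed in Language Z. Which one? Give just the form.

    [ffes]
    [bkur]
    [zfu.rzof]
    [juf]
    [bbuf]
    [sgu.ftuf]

[ffes] — σ1 onset /ff/ (2C), coda /s/ ok → well-formed
[bkur] — violates constraint (iv): syllable 1 coda contains /r/, which is not a licensed coda consonant → ill-formed
[zfu.rzof] — σ1 onset /zf/ (2C), coda /∅/ ok; σ2 onset /rz/ (2C), coda /f/ ok → well-formed
[juf] — σ1 onset /j/, coda /f/ ok → well-formed
[bbuf] — σ1 onset /bb/ (2C), coda /f/ ok → well-formed
[sgu.ftuf] — σ1 onset /sg/ (2C), coda /∅/ ok; σ2 onset /ft/ (2C), coda /f/ ok → well-formed

[bkur]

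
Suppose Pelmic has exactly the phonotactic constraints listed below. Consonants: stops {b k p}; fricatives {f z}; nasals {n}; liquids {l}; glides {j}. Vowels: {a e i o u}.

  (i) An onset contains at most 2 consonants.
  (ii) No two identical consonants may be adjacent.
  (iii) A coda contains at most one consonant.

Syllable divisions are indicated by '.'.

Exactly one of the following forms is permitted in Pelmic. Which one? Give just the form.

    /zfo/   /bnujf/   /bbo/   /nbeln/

/zfo/ — σ1 onset /zf/ (2C), coda /∅/ ok → permitted
/bnujf/ — violates constraint (iii): syllable 1 coda /jf/ has 2 consonants (> 1) → not permitted
/bbo/ — violates constraint (ii): adjacent identical consonants /bb/ → not permitted
/nbeln/ — violates constraint (iii): syllable 1 coda /ln/ has 2 consonants (> 1) → not permitted

/zfo/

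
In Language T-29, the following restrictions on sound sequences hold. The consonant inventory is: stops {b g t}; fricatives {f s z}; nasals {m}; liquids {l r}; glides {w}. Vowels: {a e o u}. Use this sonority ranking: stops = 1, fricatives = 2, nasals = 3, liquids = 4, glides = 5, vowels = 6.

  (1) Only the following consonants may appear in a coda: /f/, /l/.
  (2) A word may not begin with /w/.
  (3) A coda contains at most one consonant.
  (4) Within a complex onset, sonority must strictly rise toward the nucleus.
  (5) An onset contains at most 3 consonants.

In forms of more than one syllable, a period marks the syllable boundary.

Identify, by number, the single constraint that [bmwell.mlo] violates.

[bmwell.mlo]: syllable 1 coda /ll/ has 2 consonants (> 1).
This is a violation of constraint 3: "A coda contains at most one consonant."
The remaining constraints (1, 2, 4, 5) are satisfied.

3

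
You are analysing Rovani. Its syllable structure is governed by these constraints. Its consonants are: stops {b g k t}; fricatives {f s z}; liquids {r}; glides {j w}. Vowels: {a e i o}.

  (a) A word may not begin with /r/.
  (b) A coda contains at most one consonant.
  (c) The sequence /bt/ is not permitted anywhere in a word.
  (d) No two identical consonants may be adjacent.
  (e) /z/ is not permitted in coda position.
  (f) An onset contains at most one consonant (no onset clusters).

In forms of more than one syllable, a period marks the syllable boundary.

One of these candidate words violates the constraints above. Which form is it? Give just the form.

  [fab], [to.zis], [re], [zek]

[fab] — σ1 onset /f/, coda /b/ ok → permitted
[to.zis] — σ1 onset /t/, coda /∅/ ok; σ2 onset /z/, coda /s/ ok → permitted
[re] — violates constraint (a): word begins with /r/ → not permitted
[zek] — σ1 onset /z/, coda /k/ ok → permitted

[re]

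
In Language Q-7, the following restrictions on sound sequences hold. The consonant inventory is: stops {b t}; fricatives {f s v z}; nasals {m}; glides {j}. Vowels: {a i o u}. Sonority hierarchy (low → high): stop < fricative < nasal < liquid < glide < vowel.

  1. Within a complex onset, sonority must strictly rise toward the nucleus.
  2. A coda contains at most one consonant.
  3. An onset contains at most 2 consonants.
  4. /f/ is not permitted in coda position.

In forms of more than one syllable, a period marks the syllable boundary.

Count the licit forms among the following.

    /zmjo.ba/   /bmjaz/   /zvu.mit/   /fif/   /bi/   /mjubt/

1

/zmjo.ba/ — violates constraint 3: syllable 1 onset /zmj/ has 3 consonants (> 2) → illicit
/bmjaz/ — violates constraint 3: syllable 1 onset /bmj/ has 3 consonants (> 2) → illicit
/zvu.mit/ — violates constraint 1: syllable 1 onset /zv/: /z/ (fricative, 2) → /v/ (fricative, 2) does not rise → illicit
/fif/ — violates constraint 4: syllable 1 coda contains /f/ → illicit
/bi/ — σ1 onset /b/, coda /∅/ ok → licit
/mjubt/ — violates constraint 2: syllable 1 coda /bt/ has 2 consonants (> 1) → illicit
Licit: /bi/ → 1.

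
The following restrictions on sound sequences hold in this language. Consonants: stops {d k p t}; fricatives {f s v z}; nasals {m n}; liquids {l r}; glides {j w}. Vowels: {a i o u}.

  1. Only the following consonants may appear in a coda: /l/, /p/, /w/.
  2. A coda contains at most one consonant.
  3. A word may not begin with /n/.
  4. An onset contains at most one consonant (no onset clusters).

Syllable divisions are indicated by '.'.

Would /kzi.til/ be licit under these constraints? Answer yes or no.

no

/kzi.til/ — violates constraint 4: syllable 1 onset /kz/ has 2 consonants (> 1) → illicit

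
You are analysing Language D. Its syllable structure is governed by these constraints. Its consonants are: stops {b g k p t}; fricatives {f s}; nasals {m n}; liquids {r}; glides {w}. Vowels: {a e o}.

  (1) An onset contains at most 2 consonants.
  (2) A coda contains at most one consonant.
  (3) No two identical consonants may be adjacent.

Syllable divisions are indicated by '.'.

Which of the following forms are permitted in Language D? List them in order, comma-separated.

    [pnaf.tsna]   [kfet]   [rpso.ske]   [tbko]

[kfet]

[pnaf.tsna] — violates constraint 1: syllable 2 onset /tsn/ has 3 consonants (> 2) → not permitted
[kfet] — σ1 onset /kf/ (2C), coda /t/ ok → permitted
[rpso.ske] — violates constraint 1: syllable 1 onset /rps/ has 3 consonants (> 2) → not permitted
[tbko] — violates constraint 1: syllable 1 onset /tbk/ has 3 consonants (> 2) → not permitted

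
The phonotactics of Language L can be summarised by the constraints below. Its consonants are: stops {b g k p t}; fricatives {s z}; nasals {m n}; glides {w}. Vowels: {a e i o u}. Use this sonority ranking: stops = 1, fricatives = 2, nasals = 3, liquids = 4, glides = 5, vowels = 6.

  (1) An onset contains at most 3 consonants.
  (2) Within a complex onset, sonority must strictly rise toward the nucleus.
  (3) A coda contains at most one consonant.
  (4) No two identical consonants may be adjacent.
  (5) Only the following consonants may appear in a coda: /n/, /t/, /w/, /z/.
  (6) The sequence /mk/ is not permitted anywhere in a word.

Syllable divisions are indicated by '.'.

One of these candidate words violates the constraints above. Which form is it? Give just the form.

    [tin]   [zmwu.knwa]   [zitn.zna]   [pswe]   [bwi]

[tin] — σ1 onset /t/, coda /n/ ok → well-formed
[zmwu.knwa] — σ1 onset /zmw/ (2→3→5 rises), coda /∅/ ok; σ2 onset /knw/ (1→3→5 rises), coda /∅/ ok → well-formed
[zitn.zna] — violates constraint 3: syllable 1 coda /tn/ has 2 consonants (> 1) → ill-formed
[pswe] — σ1 onset /psw/ (1→2→5 rises), coda /∅/ ok → well-formed
[bwi] — σ1 onset /bw/ (1→5 rises), coda /∅/ ok → well-formed

[zitn.zna]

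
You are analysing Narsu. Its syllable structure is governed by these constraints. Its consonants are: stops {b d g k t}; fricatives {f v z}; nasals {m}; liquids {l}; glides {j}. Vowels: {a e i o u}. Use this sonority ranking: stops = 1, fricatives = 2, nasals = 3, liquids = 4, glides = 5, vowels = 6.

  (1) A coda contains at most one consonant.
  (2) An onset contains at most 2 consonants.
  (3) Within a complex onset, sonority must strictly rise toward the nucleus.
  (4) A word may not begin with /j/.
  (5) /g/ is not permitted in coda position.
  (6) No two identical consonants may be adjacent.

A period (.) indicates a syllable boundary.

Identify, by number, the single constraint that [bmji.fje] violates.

[bmji.fje]: syllable 1 onset /bmj/ has 3 consonants (> 2).
This is a violation of constraint 2: "An onset contains at most 2 consonants."
The remaining constraints (1, 3, 4, 5, 6) are satisfied.

2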